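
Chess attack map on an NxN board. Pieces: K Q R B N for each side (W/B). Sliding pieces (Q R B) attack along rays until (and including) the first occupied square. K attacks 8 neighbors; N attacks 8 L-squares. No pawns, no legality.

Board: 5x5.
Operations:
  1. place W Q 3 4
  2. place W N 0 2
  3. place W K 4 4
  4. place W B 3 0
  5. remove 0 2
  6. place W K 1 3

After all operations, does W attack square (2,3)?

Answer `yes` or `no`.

Op 1: place WQ@(3,4)
Op 2: place WN@(0,2)
Op 3: place WK@(4,4)
Op 4: place WB@(3,0)
Op 5: remove (0,2)
Op 6: place WK@(1,3)
Per-piece attacks for W:
  WK@(1,3): attacks (1,4) (1,2) (2,3) (0,3) (2,4) (2,2) (0,4) (0,2)
  WB@(3,0): attacks (4,1) (2,1) (1,2) (0,3)
  WQ@(3,4): attacks (3,3) (3,2) (3,1) (3,0) (4,4) (2,4) (1,4) (0,4) (4,3) (2,3) (1,2) (0,1) [ray(0,-1) blocked at (3,0); ray(1,0) blocked at (4,4)]
  WK@(4,4): attacks (4,3) (3,4) (3,3)
W attacks (2,3): yes

Answer: yes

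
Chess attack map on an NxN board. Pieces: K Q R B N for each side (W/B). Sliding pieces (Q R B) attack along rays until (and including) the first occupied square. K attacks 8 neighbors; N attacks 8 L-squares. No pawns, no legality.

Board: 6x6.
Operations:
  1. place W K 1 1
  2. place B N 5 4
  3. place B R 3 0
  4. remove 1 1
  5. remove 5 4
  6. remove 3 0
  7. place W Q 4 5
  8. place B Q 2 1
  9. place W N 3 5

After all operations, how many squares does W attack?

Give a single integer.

Answer: 13

Derivation:
Op 1: place WK@(1,1)
Op 2: place BN@(5,4)
Op 3: place BR@(3,0)
Op 4: remove (1,1)
Op 5: remove (5,4)
Op 6: remove (3,0)
Op 7: place WQ@(4,5)
Op 8: place BQ@(2,1)
Op 9: place WN@(3,5)
Per-piece attacks for W:
  WN@(3,5): attacks (4,3) (5,4) (2,3) (1,4)
  WQ@(4,5): attacks (4,4) (4,3) (4,2) (4,1) (4,0) (5,5) (3,5) (5,4) (3,4) (2,3) (1,2) (0,1) [ray(-1,0) blocked at (3,5)]
Union (13 distinct): (0,1) (1,2) (1,4) (2,3) (3,4) (3,5) (4,0) (4,1) (4,2) (4,3) (4,4) (5,4) (5,5)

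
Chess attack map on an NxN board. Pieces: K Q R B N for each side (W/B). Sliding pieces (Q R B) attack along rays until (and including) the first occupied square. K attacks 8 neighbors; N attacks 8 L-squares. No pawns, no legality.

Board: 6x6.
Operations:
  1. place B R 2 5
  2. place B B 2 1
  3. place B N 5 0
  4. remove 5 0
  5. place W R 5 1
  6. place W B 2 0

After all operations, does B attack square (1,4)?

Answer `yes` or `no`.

Answer: no

Derivation:
Op 1: place BR@(2,5)
Op 2: place BB@(2,1)
Op 3: place BN@(5,0)
Op 4: remove (5,0)
Op 5: place WR@(5,1)
Op 6: place WB@(2,0)
Per-piece attacks for B:
  BB@(2,1): attacks (3,2) (4,3) (5,4) (3,0) (1,2) (0,3) (1,0)
  BR@(2,5): attacks (2,4) (2,3) (2,2) (2,1) (3,5) (4,5) (5,5) (1,5) (0,5) [ray(0,-1) blocked at (2,1)]
B attacks (1,4): no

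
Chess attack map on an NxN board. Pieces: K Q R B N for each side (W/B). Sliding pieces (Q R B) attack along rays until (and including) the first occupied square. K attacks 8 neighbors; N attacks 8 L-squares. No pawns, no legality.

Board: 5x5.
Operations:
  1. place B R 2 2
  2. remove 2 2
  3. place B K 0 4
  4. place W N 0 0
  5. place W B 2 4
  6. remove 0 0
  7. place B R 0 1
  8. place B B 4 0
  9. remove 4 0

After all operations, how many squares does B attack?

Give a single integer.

Op 1: place BR@(2,2)
Op 2: remove (2,2)
Op 3: place BK@(0,4)
Op 4: place WN@(0,0)
Op 5: place WB@(2,4)
Op 6: remove (0,0)
Op 7: place BR@(0,1)
Op 8: place BB@(4,0)
Op 9: remove (4,0)
Per-piece attacks for B:
  BR@(0,1): attacks (0,2) (0,3) (0,4) (0,0) (1,1) (2,1) (3,1) (4,1) [ray(0,1) blocked at (0,4)]
  BK@(0,4): attacks (0,3) (1,4) (1,3)
Union (10 distinct): (0,0) (0,2) (0,3) (0,4) (1,1) (1,3) (1,4) (2,1) (3,1) (4,1)

Answer: 10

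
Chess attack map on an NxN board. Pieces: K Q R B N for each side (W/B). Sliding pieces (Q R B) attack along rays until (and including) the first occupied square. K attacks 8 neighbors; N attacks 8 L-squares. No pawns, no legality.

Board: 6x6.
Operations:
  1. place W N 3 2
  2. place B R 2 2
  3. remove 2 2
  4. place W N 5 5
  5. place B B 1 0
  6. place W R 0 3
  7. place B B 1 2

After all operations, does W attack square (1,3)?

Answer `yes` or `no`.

Op 1: place WN@(3,2)
Op 2: place BR@(2,2)
Op 3: remove (2,2)
Op 4: place WN@(5,5)
Op 5: place BB@(1,0)
Op 6: place WR@(0,3)
Op 7: place BB@(1,2)
Per-piece attacks for W:
  WR@(0,3): attacks (0,4) (0,5) (0,2) (0,1) (0,0) (1,3) (2,3) (3,3) (4,3) (5,3)
  WN@(3,2): attacks (4,4) (5,3) (2,4) (1,3) (4,0) (5,1) (2,0) (1,1)
  WN@(5,5): attacks (4,3) (3,4)
W attacks (1,3): yes

Answer: yes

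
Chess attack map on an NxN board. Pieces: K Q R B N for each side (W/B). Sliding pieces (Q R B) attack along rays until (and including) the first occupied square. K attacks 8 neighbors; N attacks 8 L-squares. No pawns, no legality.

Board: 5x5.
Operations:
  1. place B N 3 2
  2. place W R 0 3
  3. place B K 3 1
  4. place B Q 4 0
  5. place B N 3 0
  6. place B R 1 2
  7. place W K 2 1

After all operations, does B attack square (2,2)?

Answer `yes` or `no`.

Op 1: place BN@(3,2)
Op 2: place WR@(0,3)
Op 3: place BK@(3,1)
Op 4: place BQ@(4,0)
Op 5: place BN@(3,0)
Op 6: place BR@(1,2)
Op 7: place WK@(2,1)
Per-piece attacks for B:
  BR@(1,2): attacks (1,3) (1,4) (1,1) (1,0) (2,2) (3,2) (0,2) [ray(1,0) blocked at (3,2)]
  BN@(3,0): attacks (4,2) (2,2) (1,1)
  BK@(3,1): attacks (3,2) (3,0) (4,1) (2,1) (4,2) (4,0) (2,2) (2,0)
  BN@(3,2): attacks (4,4) (2,4) (1,3) (4,0) (2,0) (1,1)
  BQ@(4,0): attacks (4,1) (4,2) (4,3) (4,4) (3,0) (3,1) [ray(-1,0) blocked at (3,0); ray(-1,1) blocked at (3,1)]
B attacks (2,2): yes

Answer: yes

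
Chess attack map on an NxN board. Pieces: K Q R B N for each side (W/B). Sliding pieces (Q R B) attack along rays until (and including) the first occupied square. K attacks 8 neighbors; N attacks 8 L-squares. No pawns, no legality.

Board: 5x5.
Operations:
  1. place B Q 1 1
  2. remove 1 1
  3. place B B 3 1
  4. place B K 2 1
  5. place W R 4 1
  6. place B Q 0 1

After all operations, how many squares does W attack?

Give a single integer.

Op 1: place BQ@(1,1)
Op 2: remove (1,1)
Op 3: place BB@(3,1)
Op 4: place BK@(2,1)
Op 5: place WR@(4,1)
Op 6: place BQ@(0,1)
Per-piece attacks for W:
  WR@(4,1): attacks (4,2) (4,3) (4,4) (4,0) (3,1) [ray(-1,0) blocked at (3,1)]
Union (5 distinct): (3,1) (4,0) (4,2) (4,3) (4,4)

Answer: 5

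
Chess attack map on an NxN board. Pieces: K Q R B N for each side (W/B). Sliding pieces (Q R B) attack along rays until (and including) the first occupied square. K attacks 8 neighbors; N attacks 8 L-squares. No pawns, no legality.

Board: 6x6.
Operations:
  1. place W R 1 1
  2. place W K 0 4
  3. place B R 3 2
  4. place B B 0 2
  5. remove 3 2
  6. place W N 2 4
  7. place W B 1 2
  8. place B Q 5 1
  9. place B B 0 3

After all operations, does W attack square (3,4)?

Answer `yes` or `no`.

Answer: yes

Derivation:
Op 1: place WR@(1,1)
Op 2: place WK@(0,4)
Op 3: place BR@(3,2)
Op 4: place BB@(0,2)
Op 5: remove (3,2)
Op 6: place WN@(2,4)
Op 7: place WB@(1,2)
Op 8: place BQ@(5,1)
Op 9: place BB@(0,3)
Per-piece attacks for W:
  WK@(0,4): attacks (0,5) (0,3) (1,4) (1,5) (1,3)
  WR@(1,1): attacks (1,2) (1,0) (2,1) (3,1) (4,1) (5,1) (0,1) [ray(0,1) blocked at (1,2); ray(1,0) blocked at (5,1)]
  WB@(1,2): attacks (2,3) (3,4) (4,5) (2,1) (3,0) (0,3) (0,1) [ray(-1,1) blocked at (0,3)]
  WN@(2,4): attacks (4,5) (0,5) (3,2) (4,3) (1,2) (0,3)
W attacks (3,4): yes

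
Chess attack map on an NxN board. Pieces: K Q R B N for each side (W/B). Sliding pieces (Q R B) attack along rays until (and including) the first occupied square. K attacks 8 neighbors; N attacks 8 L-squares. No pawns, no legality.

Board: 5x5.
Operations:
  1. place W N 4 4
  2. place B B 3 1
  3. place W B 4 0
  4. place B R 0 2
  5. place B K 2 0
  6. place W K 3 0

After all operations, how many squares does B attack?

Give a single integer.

Answer: 16

Derivation:
Op 1: place WN@(4,4)
Op 2: place BB@(3,1)
Op 3: place WB@(4,0)
Op 4: place BR@(0,2)
Op 5: place BK@(2,0)
Op 6: place WK@(3,0)
Per-piece attacks for B:
  BR@(0,2): attacks (0,3) (0,4) (0,1) (0,0) (1,2) (2,2) (3,2) (4,2)
  BK@(2,0): attacks (2,1) (3,0) (1,0) (3,1) (1,1)
  BB@(3,1): attacks (4,2) (4,0) (2,2) (1,3) (0,4) (2,0) [ray(1,-1) blocked at (4,0); ray(-1,-1) blocked at (2,0)]
Union (16 distinct): (0,0) (0,1) (0,3) (0,4) (1,0) (1,1) (1,2) (1,3) (2,0) (2,1) (2,2) (3,0) (3,1) (3,2) (4,0) (4,2)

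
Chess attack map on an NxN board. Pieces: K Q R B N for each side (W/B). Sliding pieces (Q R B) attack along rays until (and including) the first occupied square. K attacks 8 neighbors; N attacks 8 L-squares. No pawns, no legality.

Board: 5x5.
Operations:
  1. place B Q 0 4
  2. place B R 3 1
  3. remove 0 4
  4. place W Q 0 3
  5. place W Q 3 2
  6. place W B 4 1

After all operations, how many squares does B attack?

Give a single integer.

Op 1: place BQ@(0,4)
Op 2: place BR@(3,1)
Op 3: remove (0,4)
Op 4: place WQ@(0,3)
Op 5: place WQ@(3,2)
Op 6: place WB@(4,1)
Per-piece attacks for B:
  BR@(3,1): attacks (3,2) (3,0) (4,1) (2,1) (1,1) (0,1) [ray(0,1) blocked at (3,2); ray(1,0) blocked at (4,1)]
Union (6 distinct): (0,1) (1,1) (2,1) (3,0) (3,2) (4,1)

Answer: 6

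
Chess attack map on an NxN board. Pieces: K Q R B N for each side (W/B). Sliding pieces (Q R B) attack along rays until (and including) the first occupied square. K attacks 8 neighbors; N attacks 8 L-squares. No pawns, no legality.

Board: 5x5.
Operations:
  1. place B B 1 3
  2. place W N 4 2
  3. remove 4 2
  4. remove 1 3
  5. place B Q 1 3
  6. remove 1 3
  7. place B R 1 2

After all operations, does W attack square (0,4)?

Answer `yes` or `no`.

Answer: no

Derivation:
Op 1: place BB@(1,3)
Op 2: place WN@(4,2)
Op 3: remove (4,2)
Op 4: remove (1,3)
Op 5: place BQ@(1,3)
Op 6: remove (1,3)
Op 7: place BR@(1,2)
Per-piece attacks for W:
W attacks (0,4): no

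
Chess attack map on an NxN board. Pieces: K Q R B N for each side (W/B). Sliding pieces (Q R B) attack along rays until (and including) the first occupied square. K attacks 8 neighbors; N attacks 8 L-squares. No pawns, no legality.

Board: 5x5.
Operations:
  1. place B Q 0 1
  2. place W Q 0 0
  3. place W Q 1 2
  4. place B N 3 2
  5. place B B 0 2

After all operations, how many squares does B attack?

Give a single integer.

Answer: 13

Derivation:
Op 1: place BQ@(0,1)
Op 2: place WQ@(0,0)
Op 3: place WQ@(1,2)
Op 4: place BN@(3,2)
Op 5: place BB@(0,2)
Per-piece attacks for B:
  BQ@(0,1): attacks (0,2) (0,0) (1,1) (2,1) (3,1) (4,1) (1,2) (1,0) [ray(0,1) blocked at (0,2); ray(0,-1) blocked at (0,0); ray(1,1) blocked at (1,2)]
  BB@(0,2): attacks (1,3) (2,4) (1,1) (2,0)
  BN@(3,2): attacks (4,4) (2,4) (1,3) (4,0) (2,0) (1,1)
Union (13 distinct): (0,0) (0,2) (1,0) (1,1) (1,2) (1,3) (2,0) (2,1) (2,4) (3,1) (4,0) (4,1) (4,4)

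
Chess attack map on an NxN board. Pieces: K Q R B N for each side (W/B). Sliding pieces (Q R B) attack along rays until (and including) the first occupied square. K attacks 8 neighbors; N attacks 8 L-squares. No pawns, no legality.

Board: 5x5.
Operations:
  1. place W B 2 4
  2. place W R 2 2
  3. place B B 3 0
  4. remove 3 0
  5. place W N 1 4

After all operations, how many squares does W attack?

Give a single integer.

Op 1: place WB@(2,4)
Op 2: place WR@(2,2)
Op 3: place BB@(3,0)
Op 4: remove (3,0)
Op 5: place WN@(1,4)
Per-piece attacks for W:
  WN@(1,4): attacks (2,2) (3,3) (0,2)
  WR@(2,2): attacks (2,3) (2,4) (2,1) (2,0) (3,2) (4,2) (1,2) (0,2) [ray(0,1) blocked at (2,4)]
  WB@(2,4): attacks (3,3) (4,2) (1,3) (0,2)
Union (11 distinct): (0,2) (1,2) (1,3) (2,0) (2,1) (2,2) (2,3) (2,4) (3,2) (3,3) (4,2)

Answer: 11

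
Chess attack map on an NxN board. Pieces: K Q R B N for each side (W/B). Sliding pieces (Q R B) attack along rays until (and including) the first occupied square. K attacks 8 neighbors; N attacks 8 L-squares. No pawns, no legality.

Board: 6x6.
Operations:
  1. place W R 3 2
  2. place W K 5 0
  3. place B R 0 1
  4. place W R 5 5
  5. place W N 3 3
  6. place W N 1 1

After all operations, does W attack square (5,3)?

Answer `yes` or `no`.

Op 1: place WR@(3,2)
Op 2: place WK@(5,0)
Op 3: place BR@(0,1)
Op 4: place WR@(5,5)
Op 5: place WN@(3,3)
Op 6: place WN@(1,1)
Per-piece attacks for W:
  WN@(1,1): attacks (2,3) (3,2) (0,3) (3,0)
  WR@(3,2): attacks (3,3) (3,1) (3,0) (4,2) (5,2) (2,2) (1,2) (0,2) [ray(0,1) blocked at (3,3)]
  WN@(3,3): attacks (4,5) (5,4) (2,5) (1,4) (4,1) (5,2) (2,1) (1,2)
  WK@(5,0): attacks (5,1) (4,0) (4,1)
  WR@(5,5): attacks (5,4) (5,3) (5,2) (5,1) (5,0) (4,5) (3,5) (2,5) (1,5) (0,5) [ray(0,-1) blocked at (5,0)]
W attacks (5,3): yes

Answer: yes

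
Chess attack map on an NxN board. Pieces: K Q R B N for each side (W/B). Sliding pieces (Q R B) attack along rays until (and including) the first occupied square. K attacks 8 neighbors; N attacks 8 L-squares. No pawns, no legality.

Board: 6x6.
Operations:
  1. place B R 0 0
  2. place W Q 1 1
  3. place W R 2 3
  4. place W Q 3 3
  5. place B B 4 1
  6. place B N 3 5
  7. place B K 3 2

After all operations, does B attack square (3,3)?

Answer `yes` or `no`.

Op 1: place BR@(0,0)
Op 2: place WQ@(1,1)
Op 3: place WR@(2,3)
Op 4: place WQ@(3,3)
Op 5: place BB@(4,1)
Op 6: place BN@(3,5)
Op 7: place BK@(3,2)
Per-piece attacks for B:
  BR@(0,0): attacks (0,1) (0,2) (0,3) (0,4) (0,5) (1,0) (2,0) (3,0) (4,0) (5,0)
  BK@(3,2): attacks (3,3) (3,1) (4,2) (2,2) (4,3) (4,1) (2,3) (2,1)
  BN@(3,5): attacks (4,3) (5,4) (2,3) (1,4)
  BB@(4,1): attacks (5,2) (5,0) (3,2) (3,0) [ray(-1,1) blocked at (3,2)]
B attacks (3,3): yes

Answer: yes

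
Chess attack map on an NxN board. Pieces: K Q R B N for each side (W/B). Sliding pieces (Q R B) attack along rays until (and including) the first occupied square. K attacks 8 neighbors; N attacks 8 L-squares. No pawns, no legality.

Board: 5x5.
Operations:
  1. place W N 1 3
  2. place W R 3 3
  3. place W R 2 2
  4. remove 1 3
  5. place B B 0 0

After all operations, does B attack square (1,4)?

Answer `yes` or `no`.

Op 1: place WN@(1,3)
Op 2: place WR@(3,3)
Op 3: place WR@(2,2)
Op 4: remove (1,3)
Op 5: place BB@(0,0)
Per-piece attacks for B:
  BB@(0,0): attacks (1,1) (2,2) [ray(1,1) blocked at (2,2)]
B attacks (1,4): no

Answer: no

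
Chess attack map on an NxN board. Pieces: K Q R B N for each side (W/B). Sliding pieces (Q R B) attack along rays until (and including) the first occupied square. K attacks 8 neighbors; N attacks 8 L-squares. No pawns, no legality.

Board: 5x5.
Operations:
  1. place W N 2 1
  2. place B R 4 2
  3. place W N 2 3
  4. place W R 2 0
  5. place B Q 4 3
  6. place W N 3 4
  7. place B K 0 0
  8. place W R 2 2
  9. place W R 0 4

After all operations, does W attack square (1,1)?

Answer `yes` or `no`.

Op 1: place WN@(2,1)
Op 2: place BR@(4,2)
Op 3: place WN@(2,3)
Op 4: place WR@(2,0)
Op 5: place BQ@(4,3)
Op 6: place WN@(3,4)
Op 7: place BK@(0,0)
Op 8: place WR@(2,2)
Op 9: place WR@(0,4)
Per-piece attacks for W:
  WR@(0,4): attacks (0,3) (0,2) (0,1) (0,0) (1,4) (2,4) (3,4) [ray(0,-1) blocked at (0,0); ray(1,0) blocked at (3,4)]
  WR@(2,0): attacks (2,1) (3,0) (4,0) (1,0) (0,0) [ray(0,1) blocked at (2,1); ray(-1,0) blocked at (0,0)]
  WN@(2,1): attacks (3,3) (4,2) (1,3) (0,2) (4,0) (0,0)
  WR@(2,2): attacks (2,3) (2,1) (3,2) (4,2) (1,2) (0,2) [ray(0,1) blocked at (2,3); ray(0,-1) blocked at (2,1); ray(1,0) blocked at (4,2)]
  WN@(2,3): attacks (4,4) (0,4) (3,1) (4,2) (1,1) (0,2)
  WN@(3,4): attacks (4,2) (2,2) (1,3)
W attacks (1,1): yes

Answer: yes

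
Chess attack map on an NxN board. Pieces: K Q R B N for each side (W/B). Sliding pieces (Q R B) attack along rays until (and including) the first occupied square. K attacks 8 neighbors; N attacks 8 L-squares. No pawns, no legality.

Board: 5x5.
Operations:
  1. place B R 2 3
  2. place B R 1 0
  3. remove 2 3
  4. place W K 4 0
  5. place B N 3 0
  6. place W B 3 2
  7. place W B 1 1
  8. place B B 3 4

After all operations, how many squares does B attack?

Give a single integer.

Op 1: place BR@(2,3)
Op 2: place BR@(1,0)
Op 3: remove (2,3)
Op 4: place WK@(4,0)
Op 5: place BN@(3,0)
Op 6: place WB@(3,2)
Op 7: place WB@(1,1)
Op 8: place BB@(3,4)
Per-piece attacks for B:
  BR@(1,0): attacks (1,1) (2,0) (3,0) (0,0) [ray(0,1) blocked at (1,1); ray(1,0) blocked at (3,0)]
  BN@(3,0): attacks (4,2) (2,2) (1,1)
  BB@(3,4): attacks (4,3) (2,3) (1,2) (0,1)
Union (10 distinct): (0,0) (0,1) (1,1) (1,2) (2,0) (2,2) (2,3) (3,0) (4,2) (4,3)

Answer: 10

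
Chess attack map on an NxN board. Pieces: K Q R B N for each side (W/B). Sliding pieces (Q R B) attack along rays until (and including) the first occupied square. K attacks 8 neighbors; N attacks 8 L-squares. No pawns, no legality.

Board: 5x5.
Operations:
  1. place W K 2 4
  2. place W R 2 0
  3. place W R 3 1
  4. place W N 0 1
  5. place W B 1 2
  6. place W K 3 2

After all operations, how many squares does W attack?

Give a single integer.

Op 1: place WK@(2,4)
Op 2: place WR@(2,0)
Op 3: place WR@(3,1)
Op 4: place WN@(0,1)
Op 5: place WB@(1,2)
Op 6: place WK@(3,2)
Per-piece attacks for W:
  WN@(0,1): attacks (1,3) (2,2) (2,0)
  WB@(1,2): attacks (2,3) (3,4) (2,1) (3,0) (0,3) (0,1) [ray(-1,-1) blocked at (0,1)]
  WR@(2,0): attacks (2,1) (2,2) (2,3) (2,4) (3,0) (4,0) (1,0) (0,0) [ray(0,1) blocked at (2,4)]
  WK@(2,4): attacks (2,3) (3,4) (1,4) (3,3) (1,3)
  WR@(3,1): attacks (3,2) (3,0) (4,1) (2,1) (1,1) (0,1) [ray(0,1) blocked at (3,2); ray(-1,0) blocked at (0,1)]
  WK@(3,2): attacks (3,3) (3,1) (4,2) (2,2) (4,3) (4,1) (2,3) (2,1)
Union (21 distinct): (0,0) (0,1) (0,3) (1,0) (1,1) (1,3) (1,4) (2,0) (2,1) (2,2) (2,3) (2,4) (3,0) (3,1) (3,2) (3,3) (3,4) (4,0) (4,1) (4,2) (4,3)

Answer: 21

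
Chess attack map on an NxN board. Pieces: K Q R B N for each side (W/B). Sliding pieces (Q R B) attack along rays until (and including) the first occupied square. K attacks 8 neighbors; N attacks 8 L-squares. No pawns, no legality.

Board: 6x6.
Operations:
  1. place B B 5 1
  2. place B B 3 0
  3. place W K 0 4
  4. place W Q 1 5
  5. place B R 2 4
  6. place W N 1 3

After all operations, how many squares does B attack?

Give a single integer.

Op 1: place BB@(5,1)
Op 2: place BB@(3,0)
Op 3: place WK@(0,4)
Op 4: place WQ@(1,5)
Op 5: place BR@(2,4)
Op 6: place WN@(1,3)
Per-piece attacks for B:
  BR@(2,4): attacks (2,5) (2,3) (2,2) (2,1) (2,0) (3,4) (4,4) (5,4) (1,4) (0,4) [ray(-1,0) blocked at (0,4)]
  BB@(3,0): attacks (4,1) (5,2) (2,1) (1,2) (0,3)
  BB@(5,1): attacks (4,2) (3,3) (2,4) (4,0) [ray(-1,1) blocked at (2,4)]
Union (18 distinct): (0,3) (0,4) (1,2) (1,4) (2,0) (2,1) (2,2) (2,3) (2,4) (2,5) (3,3) (3,4) (4,0) (4,1) (4,2) (4,4) (5,2) (5,4)

Answer: 18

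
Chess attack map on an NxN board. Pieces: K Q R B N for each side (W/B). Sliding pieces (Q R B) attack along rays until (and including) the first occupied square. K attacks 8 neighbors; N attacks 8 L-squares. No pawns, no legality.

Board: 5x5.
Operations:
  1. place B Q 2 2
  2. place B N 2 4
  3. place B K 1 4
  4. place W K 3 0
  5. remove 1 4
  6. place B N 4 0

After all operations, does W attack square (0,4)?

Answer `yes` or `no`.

Answer: no

Derivation:
Op 1: place BQ@(2,2)
Op 2: place BN@(2,4)
Op 3: place BK@(1,4)
Op 4: place WK@(3,0)
Op 5: remove (1,4)
Op 6: place BN@(4,0)
Per-piece attacks for W:
  WK@(3,0): attacks (3,1) (4,0) (2,0) (4,1) (2,1)
W attacks (0,4): no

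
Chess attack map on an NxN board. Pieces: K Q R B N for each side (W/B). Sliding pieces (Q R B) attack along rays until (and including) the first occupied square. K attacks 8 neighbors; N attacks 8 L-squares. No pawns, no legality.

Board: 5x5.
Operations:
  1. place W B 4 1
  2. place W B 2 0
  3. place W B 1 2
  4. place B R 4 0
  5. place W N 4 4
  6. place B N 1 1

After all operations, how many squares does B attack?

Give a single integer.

Answer: 6

Derivation:
Op 1: place WB@(4,1)
Op 2: place WB@(2,0)
Op 3: place WB@(1,2)
Op 4: place BR@(4,0)
Op 5: place WN@(4,4)
Op 6: place BN@(1,1)
Per-piece attacks for B:
  BN@(1,1): attacks (2,3) (3,2) (0,3) (3,0)
  BR@(4,0): attacks (4,1) (3,0) (2,0) [ray(0,1) blocked at (4,1); ray(-1,0) blocked at (2,0)]
Union (6 distinct): (0,3) (2,0) (2,3) (3,0) (3,2) (4,1)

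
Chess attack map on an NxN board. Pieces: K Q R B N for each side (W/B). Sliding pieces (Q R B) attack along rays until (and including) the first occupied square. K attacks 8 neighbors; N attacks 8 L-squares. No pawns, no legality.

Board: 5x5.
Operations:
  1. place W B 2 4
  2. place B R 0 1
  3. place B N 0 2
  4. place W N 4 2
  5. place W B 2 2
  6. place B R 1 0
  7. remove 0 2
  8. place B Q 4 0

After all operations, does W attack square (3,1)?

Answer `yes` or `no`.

Op 1: place WB@(2,4)
Op 2: place BR@(0,1)
Op 3: place BN@(0,2)
Op 4: place WN@(4,2)
Op 5: place WB@(2,2)
Op 6: place BR@(1,0)
Op 7: remove (0,2)
Op 8: place BQ@(4,0)
Per-piece attacks for W:
  WB@(2,2): attacks (3,3) (4,4) (3,1) (4,0) (1,3) (0,4) (1,1) (0,0) [ray(1,-1) blocked at (4,0)]
  WB@(2,4): attacks (3,3) (4,2) (1,3) (0,2) [ray(1,-1) blocked at (4,2)]
  WN@(4,2): attacks (3,4) (2,3) (3,0) (2,1)
W attacks (3,1): yes

Answer: yes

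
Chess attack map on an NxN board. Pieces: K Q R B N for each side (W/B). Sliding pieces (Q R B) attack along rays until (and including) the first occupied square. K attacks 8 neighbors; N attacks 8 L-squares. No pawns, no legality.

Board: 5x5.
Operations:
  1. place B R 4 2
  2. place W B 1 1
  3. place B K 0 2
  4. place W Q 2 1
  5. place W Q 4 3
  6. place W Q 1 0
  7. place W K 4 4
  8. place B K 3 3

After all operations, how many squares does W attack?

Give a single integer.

Answer: 22

Derivation:
Op 1: place BR@(4,2)
Op 2: place WB@(1,1)
Op 3: place BK@(0,2)
Op 4: place WQ@(2,1)
Op 5: place WQ@(4,3)
Op 6: place WQ@(1,0)
Op 7: place WK@(4,4)
Op 8: place BK@(3,3)
Per-piece attacks for W:
  WQ@(1,0): attacks (1,1) (2,0) (3,0) (4,0) (0,0) (2,1) (0,1) [ray(0,1) blocked at (1,1); ray(1,1) blocked at (2,1)]
  WB@(1,1): attacks (2,2) (3,3) (2,0) (0,2) (0,0) [ray(1,1) blocked at (3,3); ray(-1,1) blocked at (0,2)]
  WQ@(2,1): attacks (2,2) (2,3) (2,4) (2,0) (3,1) (4,1) (1,1) (3,2) (4,3) (3,0) (1,2) (0,3) (1,0) [ray(-1,0) blocked at (1,1); ray(1,1) blocked at (4,3); ray(-1,-1) blocked at (1,0)]
  WQ@(4,3): attacks (4,4) (4,2) (3,3) (3,4) (3,2) (2,1) [ray(0,1) blocked at (4,4); ray(0,-1) blocked at (4,2); ray(-1,0) blocked at (3,3); ray(-1,-1) blocked at (2,1)]
  WK@(4,4): attacks (4,3) (3,4) (3,3)
Union (22 distinct): (0,0) (0,1) (0,2) (0,3) (1,0) (1,1) (1,2) (2,0) (2,1) (2,2) (2,3) (2,4) (3,0) (3,1) (3,2) (3,3) (3,4) (4,0) (4,1) (4,2) (4,3) (4,4)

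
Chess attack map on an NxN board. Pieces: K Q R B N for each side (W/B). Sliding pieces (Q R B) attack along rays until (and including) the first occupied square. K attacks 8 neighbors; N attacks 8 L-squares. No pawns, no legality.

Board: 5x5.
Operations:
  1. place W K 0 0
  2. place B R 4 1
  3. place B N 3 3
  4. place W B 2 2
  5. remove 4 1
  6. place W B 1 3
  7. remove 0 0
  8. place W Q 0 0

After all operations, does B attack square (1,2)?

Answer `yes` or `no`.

Answer: yes

Derivation:
Op 1: place WK@(0,0)
Op 2: place BR@(4,1)
Op 3: place BN@(3,3)
Op 4: place WB@(2,2)
Op 5: remove (4,1)
Op 6: place WB@(1,3)
Op 7: remove (0,0)
Op 8: place WQ@(0,0)
Per-piece attacks for B:
  BN@(3,3): attacks (1,4) (4,1) (2,1) (1,2)
B attacks (1,2): yes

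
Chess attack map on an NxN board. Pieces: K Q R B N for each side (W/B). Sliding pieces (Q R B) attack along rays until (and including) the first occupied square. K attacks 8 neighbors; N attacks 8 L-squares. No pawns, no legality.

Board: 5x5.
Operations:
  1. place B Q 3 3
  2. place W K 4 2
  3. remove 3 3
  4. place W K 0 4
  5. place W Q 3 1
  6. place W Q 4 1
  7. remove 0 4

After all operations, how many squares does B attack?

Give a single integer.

Op 1: place BQ@(3,3)
Op 2: place WK@(4,2)
Op 3: remove (3,3)
Op 4: place WK@(0,4)
Op 5: place WQ@(3,1)
Op 6: place WQ@(4,1)
Op 7: remove (0,4)
Per-piece attacks for B:
Union (0 distinct): (none)

Answer: 0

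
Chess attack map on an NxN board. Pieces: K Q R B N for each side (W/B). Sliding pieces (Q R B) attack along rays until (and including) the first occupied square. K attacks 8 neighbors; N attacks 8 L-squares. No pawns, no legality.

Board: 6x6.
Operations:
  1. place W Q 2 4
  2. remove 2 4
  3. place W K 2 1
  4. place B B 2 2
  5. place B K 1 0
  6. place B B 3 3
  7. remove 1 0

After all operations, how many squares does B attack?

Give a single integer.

Answer: 14

Derivation:
Op 1: place WQ@(2,4)
Op 2: remove (2,4)
Op 3: place WK@(2,1)
Op 4: place BB@(2,2)
Op 5: place BK@(1,0)
Op 6: place BB@(3,3)
Op 7: remove (1,0)
Per-piece attacks for B:
  BB@(2,2): attacks (3,3) (3,1) (4,0) (1,3) (0,4) (1,1) (0,0) [ray(1,1) blocked at (3,3)]
  BB@(3,3): attacks (4,4) (5,5) (4,2) (5,1) (2,4) (1,5) (2,2) [ray(-1,-1) blocked at (2,2)]
Union (14 distinct): (0,0) (0,4) (1,1) (1,3) (1,5) (2,2) (2,4) (3,1) (3,3) (4,0) (4,2) (4,4) (5,1) (5,5)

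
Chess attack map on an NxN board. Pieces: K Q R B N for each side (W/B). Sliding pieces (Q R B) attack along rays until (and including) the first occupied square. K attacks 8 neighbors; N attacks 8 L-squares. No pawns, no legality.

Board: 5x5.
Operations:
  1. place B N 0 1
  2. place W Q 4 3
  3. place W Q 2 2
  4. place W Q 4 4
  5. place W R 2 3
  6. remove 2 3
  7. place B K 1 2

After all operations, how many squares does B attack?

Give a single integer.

Answer: 9

Derivation:
Op 1: place BN@(0,1)
Op 2: place WQ@(4,3)
Op 3: place WQ@(2,2)
Op 4: place WQ@(4,4)
Op 5: place WR@(2,3)
Op 6: remove (2,3)
Op 7: place BK@(1,2)
Per-piece attacks for B:
  BN@(0,1): attacks (1,3) (2,2) (2,0)
  BK@(1,2): attacks (1,3) (1,1) (2,2) (0,2) (2,3) (2,1) (0,3) (0,1)
Union (9 distinct): (0,1) (0,2) (0,3) (1,1) (1,3) (2,0) (2,1) (2,2) (2,3)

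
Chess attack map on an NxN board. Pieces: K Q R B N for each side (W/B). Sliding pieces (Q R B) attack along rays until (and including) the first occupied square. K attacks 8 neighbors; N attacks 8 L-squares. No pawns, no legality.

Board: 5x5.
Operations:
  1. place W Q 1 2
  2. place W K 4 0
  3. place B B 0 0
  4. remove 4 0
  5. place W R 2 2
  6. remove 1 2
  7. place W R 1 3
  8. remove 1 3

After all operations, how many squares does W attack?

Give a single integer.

Op 1: place WQ@(1,2)
Op 2: place WK@(4,0)
Op 3: place BB@(0,0)
Op 4: remove (4,0)
Op 5: place WR@(2,2)
Op 6: remove (1,2)
Op 7: place WR@(1,3)
Op 8: remove (1,3)
Per-piece attacks for W:
  WR@(2,2): attacks (2,3) (2,4) (2,1) (2,0) (3,2) (4,2) (1,2) (0,2)
Union (8 distinct): (0,2) (1,2) (2,0) (2,1) (2,3) (2,4) (3,2) (4,2)

Answer: 8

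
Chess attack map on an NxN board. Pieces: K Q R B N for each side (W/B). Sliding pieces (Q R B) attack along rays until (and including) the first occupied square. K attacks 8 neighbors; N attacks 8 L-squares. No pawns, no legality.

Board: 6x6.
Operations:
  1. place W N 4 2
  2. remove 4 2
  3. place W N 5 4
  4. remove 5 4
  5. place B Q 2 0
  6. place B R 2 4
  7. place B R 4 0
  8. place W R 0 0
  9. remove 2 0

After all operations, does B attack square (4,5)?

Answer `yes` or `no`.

Answer: yes

Derivation:
Op 1: place WN@(4,2)
Op 2: remove (4,2)
Op 3: place WN@(5,4)
Op 4: remove (5,4)
Op 5: place BQ@(2,0)
Op 6: place BR@(2,4)
Op 7: place BR@(4,0)
Op 8: place WR@(0,0)
Op 9: remove (2,0)
Per-piece attacks for B:
  BR@(2,4): attacks (2,5) (2,3) (2,2) (2,1) (2,0) (3,4) (4,4) (5,4) (1,4) (0,4)
  BR@(4,0): attacks (4,1) (4,2) (4,3) (4,4) (4,5) (5,0) (3,0) (2,0) (1,0) (0,0) [ray(-1,0) blocked at (0,0)]
B attacks (4,5): yes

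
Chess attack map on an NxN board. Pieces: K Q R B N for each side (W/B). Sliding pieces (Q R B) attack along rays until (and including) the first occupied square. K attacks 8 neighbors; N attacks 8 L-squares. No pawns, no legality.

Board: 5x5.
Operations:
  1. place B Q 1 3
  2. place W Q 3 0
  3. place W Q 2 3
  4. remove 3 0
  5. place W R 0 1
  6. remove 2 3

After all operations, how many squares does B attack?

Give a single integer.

Op 1: place BQ@(1,3)
Op 2: place WQ@(3,0)
Op 3: place WQ@(2,3)
Op 4: remove (3,0)
Op 5: place WR@(0,1)
Op 6: remove (2,3)
Per-piece attacks for B:
  BQ@(1,3): attacks (1,4) (1,2) (1,1) (1,0) (2,3) (3,3) (4,3) (0,3) (2,4) (2,2) (3,1) (4,0) (0,4) (0,2)
Union (14 distinct): (0,2) (0,3) (0,4) (1,0) (1,1) (1,2) (1,4) (2,2) (2,3) (2,4) (3,1) (3,3) (4,0) (4,3)

Answer: 14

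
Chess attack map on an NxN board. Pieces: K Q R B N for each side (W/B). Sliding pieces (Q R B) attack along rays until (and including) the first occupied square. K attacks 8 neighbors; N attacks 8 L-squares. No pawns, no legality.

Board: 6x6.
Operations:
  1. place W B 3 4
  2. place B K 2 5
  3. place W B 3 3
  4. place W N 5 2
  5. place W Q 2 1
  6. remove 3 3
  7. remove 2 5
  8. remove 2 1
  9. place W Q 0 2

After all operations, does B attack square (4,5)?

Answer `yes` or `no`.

Answer: no

Derivation:
Op 1: place WB@(3,4)
Op 2: place BK@(2,5)
Op 3: place WB@(3,3)
Op 4: place WN@(5,2)
Op 5: place WQ@(2,1)
Op 6: remove (3,3)
Op 7: remove (2,5)
Op 8: remove (2,1)
Op 9: place WQ@(0,2)
Per-piece attacks for B:
B attacks (4,5): no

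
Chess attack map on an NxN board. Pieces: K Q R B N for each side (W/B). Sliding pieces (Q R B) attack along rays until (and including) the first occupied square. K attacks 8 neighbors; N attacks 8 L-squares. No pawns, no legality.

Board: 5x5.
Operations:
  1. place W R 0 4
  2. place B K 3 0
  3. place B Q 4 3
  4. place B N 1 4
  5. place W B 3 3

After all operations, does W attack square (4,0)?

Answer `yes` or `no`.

Op 1: place WR@(0,4)
Op 2: place BK@(3,0)
Op 3: place BQ@(4,3)
Op 4: place BN@(1,4)
Op 5: place WB@(3,3)
Per-piece attacks for W:
  WR@(0,4): attacks (0,3) (0,2) (0,1) (0,0) (1,4) [ray(1,0) blocked at (1,4)]
  WB@(3,3): attacks (4,4) (4,2) (2,4) (2,2) (1,1) (0,0)
W attacks (4,0): no

Answer: no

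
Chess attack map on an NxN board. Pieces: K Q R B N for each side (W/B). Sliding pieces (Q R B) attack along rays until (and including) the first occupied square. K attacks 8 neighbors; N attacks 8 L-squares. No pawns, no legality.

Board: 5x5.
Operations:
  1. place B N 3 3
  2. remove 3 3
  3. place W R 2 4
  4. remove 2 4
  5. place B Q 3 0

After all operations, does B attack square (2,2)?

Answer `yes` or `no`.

Answer: no

Derivation:
Op 1: place BN@(3,3)
Op 2: remove (3,3)
Op 3: place WR@(2,4)
Op 4: remove (2,4)
Op 5: place BQ@(3,0)
Per-piece attacks for B:
  BQ@(3,0): attacks (3,1) (3,2) (3,3) (3,4) (4,0) (2,0) (1,0) (0,0) (4,1) (2,1) (1,2) (0,3)
B attacks (2,2): no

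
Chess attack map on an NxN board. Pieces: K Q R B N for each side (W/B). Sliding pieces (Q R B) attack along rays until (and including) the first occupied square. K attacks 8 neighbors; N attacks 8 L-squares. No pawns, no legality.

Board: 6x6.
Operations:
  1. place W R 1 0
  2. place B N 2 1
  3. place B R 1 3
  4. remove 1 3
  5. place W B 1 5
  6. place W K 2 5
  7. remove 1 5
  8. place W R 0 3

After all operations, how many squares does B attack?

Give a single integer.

Answer: 6

Derivation:
Op 1: place WR@(1,0)
Op 2: place BN@(2,1)
Op 3: place BR@(1,3)
Op 4: remove (1,3)
Op 5: place WB@(1,5)
Op 6: place WK@(2,5)
Op 7: remove (1,5)
Op 8: place WR@(0,3)
Per-piece attacks for B:
  BN@(2,1): attacks (3,3) (4,2) (1,3) (0,2) (4,0) (0,0)
Union (6 distinct): (0,0) (0,2) (1,3) (3,3) (4,0) (4,2)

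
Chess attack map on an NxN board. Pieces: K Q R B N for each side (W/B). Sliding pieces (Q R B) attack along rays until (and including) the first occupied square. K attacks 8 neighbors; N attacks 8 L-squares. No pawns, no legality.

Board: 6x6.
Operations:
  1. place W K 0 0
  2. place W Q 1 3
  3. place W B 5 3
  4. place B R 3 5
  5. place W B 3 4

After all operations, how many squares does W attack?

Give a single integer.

Answer: 24

Derivation:
Op 1: place WK@(0,0)
Op 2: place WQ@(1,3)
Op 3: place WB@(5,3)
Op 4: place BR@(3,5)
Op 5: place WB@(3,4)
Per-piece attacks for W:
  WK@(0,0): attacks (0,1) (1,0) (1,1)
  WQ@(1,3): attacks (1,4) (1,5) (1,2) (1,1) (1,0) (2,3) (3,3) (4,3) (5,3) (0,3) (2,4) (3,5) (2,2) (3,1) (4,0) (0,4) (0,2) [ray(1,0) blocked at (5,3); ray(1,1) blocked at (3,5)]
  WB@(3,4): attacks (4,5) (4,3) (5,2) (2,5) (2,3) (1,2) (0,1)
  WB@(5,3): attacks (4,4) (3,5) (4,2) (3,1) (2,0) [ray(-1,1) blocked at (3,5)]
Union (24 distinct): (0,1) (0,2) (0,3) (0,4) (1,0) (1,1) (1,2) (1,4) (1,5) (2,0) (2,2) (2,3) (2,4) (2,5) (3,1) (3,3) (3,5) (4,0) (4,2) (4,3) (4,4) (4,5) (5,2) (5,3)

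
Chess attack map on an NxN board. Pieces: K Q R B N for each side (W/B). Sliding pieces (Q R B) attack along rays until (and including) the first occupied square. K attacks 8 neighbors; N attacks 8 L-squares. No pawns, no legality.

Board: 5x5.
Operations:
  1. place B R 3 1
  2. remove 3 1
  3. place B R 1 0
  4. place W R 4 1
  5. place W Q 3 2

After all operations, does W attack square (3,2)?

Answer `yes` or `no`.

Answer: no

Derivation:
Op 1: place BR@(3,1)
Op 2: remove (3,1)
Op 3: place BR@(1,0)
Op 4: place WR@(4,1)
Op 5: place WQ@(3,2)
Per-piece attacks for W:
  WQ@(3,2): attacks (3,3) (3,4) (3,1) (3,0) (4,2) (2,2) (1,2) (0,2) (4,3) (4,1) (2,3) (1,4) (2,1) (1,0) [ray(1,-1) blocked at (4,1); ray(-1,-1) blocked at (1,0)]
  WR@(4,1): attacks (4,2) (4,3) (4,4) (4,0) (3,1) (2,1) (1,1) (0,1)
W attacks (3,2): no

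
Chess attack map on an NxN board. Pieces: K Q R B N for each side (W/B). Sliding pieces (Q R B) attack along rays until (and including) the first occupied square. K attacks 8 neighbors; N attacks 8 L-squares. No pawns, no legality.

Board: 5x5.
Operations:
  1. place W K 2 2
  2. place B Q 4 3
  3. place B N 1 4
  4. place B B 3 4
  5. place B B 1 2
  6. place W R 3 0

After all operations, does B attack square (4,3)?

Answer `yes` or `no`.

Answer: yes

Derivation:
Op 1: place WK@(2,2)
Op 2: place BQ@(4,3)
Op 3: place BN@(1,4)
Op 4: place BB@(3,4)
Op 5: place BB@(1,2)
Op 6: place WR@(3,0)
Per-piece attacks for B:
  BB@(1,2): attacks (2,3) (3,4) (2,1) (3,0) (0,3) (0,1) [ray(1,1) blocked at (3,4); ray(1,-1) blocked at (3,0)]
  BN@(1,4): attacks (2,2) (3,3) (0,2)
  BB@(3,4): attacks (4,3) (2,3) (1,2) [ray(1,-1) blocked at (4,3); ray(-1,-1) blocked at (1,2)]
  BQ@(4,3): attacks (4,4) (4,2) (4,1) (4,0) (3,3) (2,3) (1,3) (0,3) (3,4) (3,2) (2,1) (1,0) [ray(-1,1) blocked at (3,4)]
B attacks (4,3): yes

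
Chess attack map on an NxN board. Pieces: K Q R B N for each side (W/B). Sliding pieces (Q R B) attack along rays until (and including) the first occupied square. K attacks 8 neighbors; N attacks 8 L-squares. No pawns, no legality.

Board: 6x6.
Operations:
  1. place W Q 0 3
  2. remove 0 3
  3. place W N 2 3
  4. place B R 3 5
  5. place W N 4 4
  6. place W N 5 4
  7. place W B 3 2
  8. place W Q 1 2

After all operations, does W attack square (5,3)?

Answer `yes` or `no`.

Answer: no

Derivation:
Op 1: place WQ@(0,3)
Op 2: remove (0,3)
Op 3: place WN@(2,3)
Op 4: place BR@(3,5)
Op 5: place WN@(4,4)
Op 6: place WN@(5,4)
Op 7: place WB@(3,2)
Op 8: place WQ@(1,2)
Per-piece attacks for W:
  WQ@(1,2): attacks (1,3) (1,4) (1,5) (1,1) (1,0) (2,2) (3,2) (0,2) (2,3) (2,1) (3,0) (0,3) (0,1) [ray(1,0) blocked at (3,2); ray(1,1) blocked at (2,3)]
  WN@(2,3): attacks (3,5) (4,4) (1,5) (0,4) (3,1) (4,2) (1,1) (0,2)
  WB@(3,2): attacks (4,3) (5,4) (4,1) (5,0) (2,3) (2,1) (1,0) [ray(1,1) blocked at (5,4); ray(-1,1) blocked at (2,3)]
  WN@(4,4): attacks (2,5) (5,2) (3,2) (2,3)
  WN@(5,4): attacks (3,5) (4,2) (3,3)
W attacks (5,3): no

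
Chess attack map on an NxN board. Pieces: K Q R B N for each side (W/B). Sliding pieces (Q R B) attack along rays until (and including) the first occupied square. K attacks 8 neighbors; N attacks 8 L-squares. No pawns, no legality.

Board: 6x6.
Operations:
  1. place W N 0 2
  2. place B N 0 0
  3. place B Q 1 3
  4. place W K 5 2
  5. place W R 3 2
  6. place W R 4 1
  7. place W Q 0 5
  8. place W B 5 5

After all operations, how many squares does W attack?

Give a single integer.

Answer: 30

Derivation:
Op 1: place WN@(0,2)
Op 2: place BN@(0,0)
Op 3: place BQ@(1,3)
Op 4: place WK@(5,2)
Op 5: place WR@(3,2)
Op 6: place WR@(4,1)
Op 7: place WQ@(0,5)
Op 8: place WB@(5,5)
Per-piece attacks for W:
  WN@(0,2): attacks (1,4) (2,3) (1,0) (2,1)
  WQ@(0,5): attacks (0,4) (0,3) (0,2) (1,5) (2,5) (3,5) (4,5) (5,5) (1,4) (2,3) (3,2) [ray(0,-1) blocked at (0,2); ray(1,0) blocked at (5,5); ray(1,-1) blocked at (3,2)]
  WR@(3,2): attacks (3,3) (3,4) (3,5) (3,1) (3,0) (4,2) (5,2) (2,2) (1,2) (0,2) [ray(1,0) blocked at (5,2); ray(-1,0) blocked at (0,2)]
  WR@(4,1): attacks (4,2) (4,3) (4,4) (4,5) (4,0) (5,1) (3,1) (2,1) (1,1) (0,1)
  WK@(5,2): attacks (5,3) (5,1) (4,2) (4,3) (4,1)
  WB@(5,5): attacks (4,4) (3,3) (2,2) (1,1) (0,0) [ray(-1,-1) blocked at (0,0)]
Union (30 distinct): (0,0) (0,1) (0,2) (0,3) (0,4) (1,0) (1,1) (1,2) (1,4) (1,5) (2,1) (2,2) (2,3) (2,5) (3,0) (3,1) (3,2) (3,3) (3,4) (3,5) (4,0) (4,1) (4,2) (4,3) (4,4) (4,5) (5,1) (5,2) (5,3) (5,5)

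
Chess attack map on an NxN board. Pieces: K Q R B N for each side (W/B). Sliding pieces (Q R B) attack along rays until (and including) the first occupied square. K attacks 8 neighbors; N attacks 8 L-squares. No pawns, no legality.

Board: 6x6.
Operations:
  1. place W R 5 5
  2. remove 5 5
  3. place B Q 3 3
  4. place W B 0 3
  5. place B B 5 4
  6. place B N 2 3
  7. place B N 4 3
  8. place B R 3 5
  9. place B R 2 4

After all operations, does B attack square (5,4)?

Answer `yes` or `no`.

Answer: yes

Derivation:
Op 1: place WR@(5,5)
Op 2: remove (5,5)
Op 3: place BQ@(3,3)
Op 4: place WB@(0,3)
Op 5: place BB@(5,4)
Op 6: place BN@(2,3)
Op 7: place BN@(4,3)
Op 8: place BR@(3,5)
Op 9: place BR@(2,4)
Per-piece attacks for B:
  BN@(2,3): attacks (3,5) (4,4) (1,5) (0,4) (3,1) (4,2) (1,1) (0,2)
  BR@(2,4): attacks (2,5) (2,3) (3,4) (4,4) (5,4) (1,4) (0,4) [ray(0,-1) blocked at (2,3); ray(1,0) blocked at (5,4)]
  BQ@(3,3): attacks (3,4) (3,5) (3,2) (3,1) (3,0) (4,3) (2,3) (4,4) (5,5) (4,2) (5,1) (2,4) (2,2) (1,1) (0,0) [ray(0,1) blocked at (3,5); ray(1,0) blocked at (4,3); ray(-1,0) blocked at (2,3); ray(-1,1) blocked at (2,4)]
  BR@(3,5): attacks (3,4) (3,3) (4,5) (5,5) (2,5) (1,5) (0,5) [ray(0,-1) blocked at (3,3)]
  BN@(4,3): attacks (5,5) (3,5) (2,4) (5,1) (3,1) (2,2)
  BB@(5,4): attacks (4,5) (4,3) [ray(-1,-1) blocked at (4,3)]
B attacks (5,4): yes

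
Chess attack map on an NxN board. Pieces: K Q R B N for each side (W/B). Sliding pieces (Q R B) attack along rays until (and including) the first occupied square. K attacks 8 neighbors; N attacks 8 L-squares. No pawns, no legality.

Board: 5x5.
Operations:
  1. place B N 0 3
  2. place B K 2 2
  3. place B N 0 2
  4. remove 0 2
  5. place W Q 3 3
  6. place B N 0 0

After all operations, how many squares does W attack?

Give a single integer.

Answer: 12

Derivation:
Op 1: place BN@(0,3)
Op 2: place BK@(2,2)
Op 3: place BN@(0,2)
Op 4: remove (0,2)
Op 5: place WQ@(3,3)
Op 6: place BN@(0,0)
Per-piece attacks for W:
  WQ@(3,3): attacks (3,4) (3,2) (3,1) (3,0) (4,3) (2,3) (1,3) (0,3) (4,4) (4,2) (2,4) (2,2) [ray(-1,0) blocked at (0,3); ray(-1,-1) blocked at (2,2)]
Union (12 distinct): (0,3) (1,3) (2,2) (2,3) (2,4) (3,0) (3,1) (3,2) (3,4) (4,2) (4,3) (4,4)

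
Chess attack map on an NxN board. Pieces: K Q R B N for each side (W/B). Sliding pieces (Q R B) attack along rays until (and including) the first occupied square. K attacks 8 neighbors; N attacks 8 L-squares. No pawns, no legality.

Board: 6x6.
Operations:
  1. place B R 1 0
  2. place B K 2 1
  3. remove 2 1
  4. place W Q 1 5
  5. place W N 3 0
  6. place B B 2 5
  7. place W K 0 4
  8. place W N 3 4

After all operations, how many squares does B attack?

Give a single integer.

Op 1: place BR@(1,0)
Op 2: place BK@(2,1)
Op 3: remove (2,1)
Op 4: place WQ@(1,5)
Op 5: place WN@(3,0)
Op 6: place BB@(2,5)
Op 7: place WK@(0,4)
Op 8: place WN@(3,4)
Per-piece attacks for B:
  BR@(1,0): attacks (1,1) (1,2) (1,3) (1,4) (1,5) (2,0) (3,0) (0,0) [ray(0,1) blocked at (1,5); ray(1,0) blocked at (3,0)]
  BB@(2,5): attacks (3,4) (1,4) (0,3) [ray(1,-1) blocked at (3,4)]
Union (10 distinct): (0,0) (0,3) (1,1) (1,2) (1,3) (1,4) (1,5) (2,0) (3,0) (3,4)

Answer: 10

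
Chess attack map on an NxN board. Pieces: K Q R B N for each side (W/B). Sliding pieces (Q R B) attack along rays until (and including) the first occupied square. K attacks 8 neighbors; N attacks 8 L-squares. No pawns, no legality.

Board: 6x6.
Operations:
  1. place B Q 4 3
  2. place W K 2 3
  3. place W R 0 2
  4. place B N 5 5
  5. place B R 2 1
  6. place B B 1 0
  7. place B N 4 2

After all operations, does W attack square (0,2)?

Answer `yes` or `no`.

Answer: no

Derivation:
Op 1: place BQ@(4,3)
Op 2: place WK@(2,3)
Op 3: place WR@(0,2)
Op 4: place BN@(5,5)
Op 5: place BR@(2,1)
Op 6: place BB@(1,0)
Op 7: place BN@(4,2)
Per-piece attacks for W:
  WR@(0,2): attacks (0,3) (0,4) (0,5) (0,1) (0,0) (1,2) (2,2) (3,2) (4,2) [ray(1,0) blocked at (4,2)]
  WK@(2,3): attacks (2,4) (2,2) (3,3) (1,3) (3,4) (3,2) (1,4) (1,2)
W attacks (0,2): no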